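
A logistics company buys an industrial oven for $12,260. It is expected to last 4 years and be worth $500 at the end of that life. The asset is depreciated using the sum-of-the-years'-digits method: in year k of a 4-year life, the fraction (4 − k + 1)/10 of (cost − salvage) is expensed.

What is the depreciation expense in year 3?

$2,352

Depreciable base = $12,260 − $500 = $11,760.
Sum of the years' digits = 4+3+2+1 = 10.
Year 1: $11,760 × 4/10 = $4,704. Book value $7,556.
Year 2: $11,760 × 3/10 = $3,528. Book value $4,028.
Year 3: $11,760 × 2/10 = $2,352. Book value $1,676.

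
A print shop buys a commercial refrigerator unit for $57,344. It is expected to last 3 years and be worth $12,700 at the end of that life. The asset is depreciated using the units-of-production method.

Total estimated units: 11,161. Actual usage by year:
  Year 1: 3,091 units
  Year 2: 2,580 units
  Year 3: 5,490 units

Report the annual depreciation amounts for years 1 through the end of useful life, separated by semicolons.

$12,364; $10,320; $21,960

Depreciable base = $57,344 − $12,700 = $44,644.
Rate = $44,644 / 11,161 units = $4 per unit.
Year 1: 3,091 × $4 = $12,364. Book value $44,980.
Year 2: 2,580 × $4 = $10,320. Book value $34,660.
Year 3: 5,490 × $4 = $21,960. Book value $12,700.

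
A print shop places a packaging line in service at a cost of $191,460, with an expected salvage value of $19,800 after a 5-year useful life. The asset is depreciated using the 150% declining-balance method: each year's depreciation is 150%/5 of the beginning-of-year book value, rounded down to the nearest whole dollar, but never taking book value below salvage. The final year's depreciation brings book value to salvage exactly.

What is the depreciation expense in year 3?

$28,144

Depreciable base = $191,460 − $19,800 = $171,660.
Year 1: ⌊$191,460 × 150%/5⌋ = $57,438. Book value $134,022.
Year 2: ⌊$134,022 × 150%/5⌋ = $40,206. Book value $93,816.
Year 3: ⌊$93,816 × 150%/5⌋ = $28,144. Book value $65,672.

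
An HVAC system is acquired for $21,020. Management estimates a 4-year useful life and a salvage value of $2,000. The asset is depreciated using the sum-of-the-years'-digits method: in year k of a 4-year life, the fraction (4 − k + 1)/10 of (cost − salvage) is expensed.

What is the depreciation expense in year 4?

$1,902

Depreciable base = $21,020 − $2,000 = $19,020.
Sum of the years' digits = 4+3+2+1 = 10.
Year 1: $19,020 × 4/10 = $7,608. Book value $13,412.
Year 2: $19,020 × 3/10 = $5,706. Book value $7,706.
Year 3: $19,020 × 2/10 = $3,804. Book value $3,902.
Year 4: $19,020 × 1/10 = $1,902. Book value $2,000.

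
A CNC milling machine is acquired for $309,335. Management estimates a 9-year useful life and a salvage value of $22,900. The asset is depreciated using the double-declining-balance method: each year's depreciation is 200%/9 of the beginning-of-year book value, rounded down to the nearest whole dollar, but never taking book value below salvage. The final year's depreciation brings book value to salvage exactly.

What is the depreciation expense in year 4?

$32,343

Depreciable base = $309,335 − $22,900 = $286,435.
Year 1: ⌊$309,335 × 200%/9⌋ = $68,741. Book value $240,594.
Year 2: ⌊$240,594 × 200%/9⌋ = $53,465. Book value $187,129.
Year 3: ⌊$187,129 × 200%/9⌋ = $41,584. Book value $145,545.
Year 4: ⌊$145,545 × 200%/9⌋ = $32,343. Book value $113,202.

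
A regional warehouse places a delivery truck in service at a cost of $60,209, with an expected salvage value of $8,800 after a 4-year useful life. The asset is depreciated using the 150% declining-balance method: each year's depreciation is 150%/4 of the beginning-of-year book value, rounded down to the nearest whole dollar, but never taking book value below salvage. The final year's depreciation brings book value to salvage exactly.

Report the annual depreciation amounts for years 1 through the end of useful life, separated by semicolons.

Depreciable base = $60,209 − $8,800 = $51,409.
Year 1: ⌊$60,209 × 150%/4⌋ = $22,578. Book value $37,631.
Year 2: ⌊$37,631 × 150%/4⌋ = $14,111. Book value $23,520.
Year 3: ⌊$23,520 × 150%/4⌋ = $8,820. Book value $14,700.
Year 4 (final): $14,700 − $8,800 = $5,900. Book value $8,800.

$22,578; $14,111; $8,820; $5,900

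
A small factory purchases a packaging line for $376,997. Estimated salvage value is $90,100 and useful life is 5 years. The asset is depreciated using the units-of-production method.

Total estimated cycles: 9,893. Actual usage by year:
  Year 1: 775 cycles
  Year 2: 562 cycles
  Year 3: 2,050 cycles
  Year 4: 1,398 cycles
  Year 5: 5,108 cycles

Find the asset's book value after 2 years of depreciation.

Depreciable base = $376,997 − $90,100 = $286,897.
Rate = $286,897 / 9,893 cycles = $29 per cycle.
Year 1: 775 × $29 = $22,475. Book value $354,522.
Year 2: 562 × $29 = $16,298. Book value $338,224.

$338,224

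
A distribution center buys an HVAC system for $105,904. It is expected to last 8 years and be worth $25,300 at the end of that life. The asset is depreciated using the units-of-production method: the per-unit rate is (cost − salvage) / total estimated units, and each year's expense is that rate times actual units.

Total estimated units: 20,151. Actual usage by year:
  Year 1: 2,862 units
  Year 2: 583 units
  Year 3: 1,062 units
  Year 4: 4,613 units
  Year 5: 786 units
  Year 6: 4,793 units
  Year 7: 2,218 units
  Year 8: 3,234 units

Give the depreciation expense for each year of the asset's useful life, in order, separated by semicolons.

Depreciable base = $105,904 − $25,300 = $80,604.
Rate = $80,604 / 20,151 units = $4 per unit.
Year 1: 2,862 × $4 = $11,448. Book value $94,456.
Year 2: 583 × $4 = $2,332. Book value $92,124.
Year 3: 1,062 × $4 = $4,248. Book value $87,876.
Year 4: 4,613 × $4 = $18,452. Book value $69,424.
Year 5: 786 × $4 = $3,144. Book value $66,280.
Year 6: 4,793 × $4 = $19,172. Book value $47,108.
Year 7: 2,218 × $4 = $8,872. Book value $38,236.
Year 8: 3,234 × $4 = $12,936. Book value $25,300.

$11,448; $2,332; $4,248; $18,452; $3,144; $19,172; $8,872; $12,936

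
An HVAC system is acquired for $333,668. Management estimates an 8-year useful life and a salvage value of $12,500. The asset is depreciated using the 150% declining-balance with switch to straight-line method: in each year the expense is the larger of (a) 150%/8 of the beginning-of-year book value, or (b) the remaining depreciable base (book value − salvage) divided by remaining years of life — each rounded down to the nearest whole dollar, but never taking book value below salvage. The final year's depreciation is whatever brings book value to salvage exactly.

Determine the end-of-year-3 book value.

$178,973

Depreciable base = $333,668 − $12,500 = $321,168.
Year 1: DB = ⌊$333,668 × 150%/8⌋ = $62,562; SL = ⌊$321,168/8⌋ = $40,146 → take DB $62,562. Book value $271,106.
Year 2: DB = ⌊$271,106 × 150%/8⌋ = $50,832; SL = ⌊$258,606/7⌋ = $36,943 → take DB $50,832. Book value $220,274.
Year 3: DB = ⌊$220,274 × 150%/8⌋ = $41,301; SL = ⌊$207,774/6⌋ = $34,629 → take DB $41,301. Book value $178,973.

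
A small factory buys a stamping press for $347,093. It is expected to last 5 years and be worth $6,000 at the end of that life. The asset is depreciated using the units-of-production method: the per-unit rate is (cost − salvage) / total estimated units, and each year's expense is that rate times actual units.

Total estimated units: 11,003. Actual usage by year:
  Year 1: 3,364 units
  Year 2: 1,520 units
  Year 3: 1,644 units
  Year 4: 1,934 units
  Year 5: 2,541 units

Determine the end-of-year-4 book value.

$84,771

Depreciable base = $347,093 − $6,000 = $341,093.
Rate = $341,093 / 11,003 units = $31 per unit.
Year 1: 3,364 × $31 = $104,284. Book value $242,809.
Year 2: 1,520 × $31 = $47,120. Book value $195,689.
Year 3: 1,644 × $31 = $50,964. Book value $144,725.
Year 4: 1,934 × $31 = $59,954. Book value $84,771.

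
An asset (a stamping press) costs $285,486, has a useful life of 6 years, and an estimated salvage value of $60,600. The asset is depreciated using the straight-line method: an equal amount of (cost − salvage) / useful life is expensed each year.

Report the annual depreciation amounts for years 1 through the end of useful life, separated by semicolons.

Depreciable base = $285,486 − $60,600 = $224,886.
Annual expense = $224,886 / 6 = $37,481.
End of year 1: book value $248,005.
End of year 2: book value $210,524.
End of year 3: book value $173,043.
End of year 4: book value $135,562.
End of year 5: book value $98,081.
End of year 6: book value $60,600.

$37,481; $37,481; $37,481; $37,481; $37,481; $37,481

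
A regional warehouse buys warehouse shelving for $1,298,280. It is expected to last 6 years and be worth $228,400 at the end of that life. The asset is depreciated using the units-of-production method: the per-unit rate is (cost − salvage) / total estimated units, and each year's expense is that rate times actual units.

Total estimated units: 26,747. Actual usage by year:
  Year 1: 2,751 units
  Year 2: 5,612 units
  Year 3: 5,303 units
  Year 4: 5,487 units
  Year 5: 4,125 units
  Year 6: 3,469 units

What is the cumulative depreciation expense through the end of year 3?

Depreciable base = $1,298,280 − $228,400 = $1,069,880.
Rate = $1,069,880 / 26,747 units = $40 per unit.
Year 1: 2,751 × $40 = $110,040. Book value $1,188,240.
Year 2: 5,612 × $40 = $224,480. Book value $963,760.
Year 3: 5,303 × $40 = $212,120. Book value $751,640.
Accumulated through year 3 = $1,298,280 − $751,640 = $546,640.

$546,640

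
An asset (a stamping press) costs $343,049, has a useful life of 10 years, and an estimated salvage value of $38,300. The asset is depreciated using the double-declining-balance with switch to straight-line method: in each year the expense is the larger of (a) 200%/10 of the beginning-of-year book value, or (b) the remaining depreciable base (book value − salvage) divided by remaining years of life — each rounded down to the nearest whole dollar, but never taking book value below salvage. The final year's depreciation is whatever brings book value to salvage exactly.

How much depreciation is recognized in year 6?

Depreciable base = $343,049 − $38,300 = $304,749.
Year 1: DB = ⌊$343,049 × 200%/10⌋ = $68,609; SL = ⌊$304,749/10⌋ = $30,474 → take DB $68,609. Book value $274,440.
Year 2: DB = ⌊$274,440 × 200%/10⌋ = $54,888; SL = ⌊$236,140/9⌋ = $26,237 → take DB $54,888. Book value $219,552.
Year 3: DB = ⌊$219,552 × 200%/10⌋ = $43,910; SL = ⌊$181,252/8⌋ = $22,656 → take DB $43,910. Book value $175,642.
Year 4: DB = ⌊$175,642 × 200%/10⌋ = $35,128; SL = ⌊$137,342/7⌋ = $19,620 → take DB $35,128. Book value $140,514.
Year 5: DB = ⌊$140,514 × 200%/10⌋ = $28,102; SL = ⌊$102,214/6⌋ = $17,035 → take DB $28,102. Book value $112,412.
Year 6: DB = ⌊$112,412 × 200%/10⌋ = $22,482; SL = ⌊$74,112/5⌋ = $14,822 → take DB $22,482. Book value $89,930.

$22,482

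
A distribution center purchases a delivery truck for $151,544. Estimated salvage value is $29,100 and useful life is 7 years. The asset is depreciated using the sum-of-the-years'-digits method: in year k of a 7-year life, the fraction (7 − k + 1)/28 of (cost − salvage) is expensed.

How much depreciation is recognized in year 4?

Depreciable base = $151,544 − $29,100 = $122,444.
Sum of the years' digits = 7+6+5+4+3+2+1 = 28.
Year 1: $122,444 × 7/28 = $30,611. Book value $120,933.
Year 2: $122,444 × 6/28 = $26,238. Book value $94,695.
Year 3: $122,444 × 5/28 = $21,865. Book value $72,830.
Year 4: $122,444 × 4/28 = $17,492. Book value $55,338.

$17,492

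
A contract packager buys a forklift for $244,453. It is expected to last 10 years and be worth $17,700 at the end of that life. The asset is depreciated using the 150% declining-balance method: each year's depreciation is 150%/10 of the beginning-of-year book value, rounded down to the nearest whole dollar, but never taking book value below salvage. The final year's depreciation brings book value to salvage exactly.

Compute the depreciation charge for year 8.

Depreciable base = $244,453 − $17,700 = $226,753.
Year 1: ⌊$244,453 × 150%/10⌋ = $36,667. Book value $207,786.
Year 2: ⌊$207,786 × 150%/10⌋ = $31,167. Book value $176,619.
Year 3: ⌊$176,619 × 150%/10⌋ = $26,492. Book value $150,127.
Year 4: ⌊$150,127 × 150%/10⌋ = $22,519. Book value $127,608.
Year 5: ⌊$127,608 × 150%/10⌋ = $19,141. Book value $108,467.
Year 6: ⌊$108,467 × 150%/10⌋ = $16,270. Book value $92,197.
Year 7: ⌊$92,197 × 150%/10⌋ = $13,829. Book value $78,368.
Year 8: ⌊$78,368 × 150%/10⌋ = $11,755. Book value $66,613.

$11,755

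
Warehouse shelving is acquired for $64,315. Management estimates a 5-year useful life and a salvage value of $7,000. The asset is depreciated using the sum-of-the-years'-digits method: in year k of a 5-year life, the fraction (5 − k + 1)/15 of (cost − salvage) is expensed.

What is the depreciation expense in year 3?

Depreciable base = $64,315 − $7,000 = $57,315.
Sum of the years' digits = 5+4+3+2+1 = 15.
Year 1: $57,315 × 5/15 = $19,105. Book value $45,210.
Year 2: $57,315 × 4/15 = $15,284. Book value $29,926.
Year 3: $57,315 × 3/15 = $11,463. Book value $18,463.

$11,463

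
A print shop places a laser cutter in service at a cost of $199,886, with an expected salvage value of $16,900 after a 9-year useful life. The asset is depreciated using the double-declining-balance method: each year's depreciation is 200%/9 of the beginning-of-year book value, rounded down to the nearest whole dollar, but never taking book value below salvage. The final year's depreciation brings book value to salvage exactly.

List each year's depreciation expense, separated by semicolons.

$44,419; $34,548; $26,870; $20,899; $16,255; $12,643; $9,833; $7,648; $9,871

Depreciable base = $199,886 − $16,900 = $182,986.
Year 1: ⌊$199,886 × 200%/9⌋ = $44,419. Book value $155,467.
Year 2: ⌊$155,467 × 200%/9⌋ = $34,548. Book value $120,919.
Year 3: ⌊$120,919 × 200%/9⌋ = $26,870. Book value $94,049.
Year 4: ⌊$94,049 × 200%/9⌋ = $20,899. Book value $73,150.
Year 5: ⌊$73,150 × 200%/9⌋ = $16,255. Book value $56,895.
Year 6: ⌊$56,895 × 200%/9⌋ = $12,643. Book value $44,252.
Year 7: ⌊$44,252 × 200%/9⌋ = $9,833. Book value $34,419.
Year 8: ⌊$34,419 × 200%/9⌋ = $7,648. Book value $26,771.
Year 9 (final): $26,771 − $16,900 = $9,871. Book value $16,900.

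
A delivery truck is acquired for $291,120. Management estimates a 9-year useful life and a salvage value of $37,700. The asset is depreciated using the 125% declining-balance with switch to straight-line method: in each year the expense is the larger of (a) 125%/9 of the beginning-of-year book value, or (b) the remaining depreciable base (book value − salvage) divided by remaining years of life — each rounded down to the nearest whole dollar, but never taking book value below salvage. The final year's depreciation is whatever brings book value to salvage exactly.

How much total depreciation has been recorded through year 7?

$204,470

Depreciable base = $291,120 − $37,700 = $253,420.
Year 1: DB = ⌊$291,120 × 125%/9⌋ = $40,433; SL = ⌊$253,420/9⌋ = $28,157 → take DB $40,433. Book value $250,687.
Year 2: DB = ⌊$250,687 × 125%/9⌋ = $34,817; SL = ⌊$212,987/8⌋ = $26,623 → take DB $34,817. Book value $215,870.
Year 3: DB = ⌊$215,870 × 125%/9⌋ = $29,981; SL = ⌊$178,170/7⌋ = $25,452 → take DB $29,981. Book value $185,889.
Year 4: DB = ⌊$185,889 × 125%/9⌋ = $25,817; SL = ⌊$148,189/6⌋ = $24,698 → take DB $25,817. Book value $160,072.
Year 5: DB = ⌊$160,072 × 125%/9⌋ = $22,232; SL = ⌊$122,372/5⌋ = $24,474 → take SL $24,474. Book value $135,598.
Year 6: DB = ⌊$135,598 × 125%/9⌋ = $18,833; SL = ⌊$97,898/4⌋ = $24,474 → take SL $24,474. Book value $111,124.
Year 7: DB = ⌊$111,124 × 125%/9⌋ = $15,433; SL = ⌊$73,424/3⌋ = $24,474 → take SL $24,474. Book value $86,650.
Accumulated through year 7 = $291,120 − $86,650 = $204,470.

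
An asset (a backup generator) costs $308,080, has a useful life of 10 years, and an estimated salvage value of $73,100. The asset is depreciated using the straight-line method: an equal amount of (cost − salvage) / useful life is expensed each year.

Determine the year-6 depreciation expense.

Depreciable base = $308,080 − $73,100 = $234,980.
Annual expense = $234,980 / 10 = $23,498.

$23,498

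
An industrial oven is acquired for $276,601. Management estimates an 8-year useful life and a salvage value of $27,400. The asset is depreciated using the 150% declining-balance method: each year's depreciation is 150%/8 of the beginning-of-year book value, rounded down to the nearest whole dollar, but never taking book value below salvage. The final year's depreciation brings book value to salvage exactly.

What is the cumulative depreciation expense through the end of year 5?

Depreciable base = $276,601 − $27,400 = $249,201.
Year 1: ⌊$276,601 × 150%/8⌋ = $51,862. Book value $224,739.
Year 2: ⌊$224,739 × 150%/8⌋ = $42,138. Book value $182,601.
Year 3: ⌊$182,601 × 150%/8⌋ = $34,237. Book value $148,364.
Year 4: ⌊$148,364 × 150%/8⌋ = $27,818. Book value $120,546.
Year 5: ⌊$120,546 × 150%/8⌋ = $22,602. Book value $97,944.
Accumulated through year 5 = $276,601 − $97,944 = $178,657.

$178,657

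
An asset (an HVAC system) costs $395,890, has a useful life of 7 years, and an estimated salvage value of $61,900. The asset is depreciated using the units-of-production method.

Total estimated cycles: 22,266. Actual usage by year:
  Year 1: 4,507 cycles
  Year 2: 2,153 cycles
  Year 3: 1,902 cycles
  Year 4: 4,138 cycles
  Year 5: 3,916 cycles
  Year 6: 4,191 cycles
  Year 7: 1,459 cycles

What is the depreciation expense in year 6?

$62,865

Depreciable base = $395,890 − $61,900 = $333,990.
Rate = $333,990 / 22,266 cycles = $15 per cycle.
Year 1: 4,507 × $15 = $67,605. Book value $328,285.
Year 2: 2,153 × $15 = $32,295. Book value $295,990.
Year 3: 1,902 × $15 = $28,530. Book value $267,460.
Year 4: 4,138 × $15 = $62,070. Book value $205,390.
Year 5: 3,916 × $15 = $58,740. Book value $146,650.
Year 6: 4,191 × $15 = $62,865. Book value $83,785.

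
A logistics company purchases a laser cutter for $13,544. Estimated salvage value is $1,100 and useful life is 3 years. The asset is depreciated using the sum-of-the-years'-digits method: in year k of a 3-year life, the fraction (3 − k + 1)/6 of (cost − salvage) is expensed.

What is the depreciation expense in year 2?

$4,148

Depreciable base = $13,544 − $1,100 = $12,444.
Sum of the years' digits = 3+2+1 = 6.
Year 1: $12,444 × 3/6 = $6,222. Book value $7,322.
Year 2: $12,444 × 2/6 = $4,148. Book value $3,174.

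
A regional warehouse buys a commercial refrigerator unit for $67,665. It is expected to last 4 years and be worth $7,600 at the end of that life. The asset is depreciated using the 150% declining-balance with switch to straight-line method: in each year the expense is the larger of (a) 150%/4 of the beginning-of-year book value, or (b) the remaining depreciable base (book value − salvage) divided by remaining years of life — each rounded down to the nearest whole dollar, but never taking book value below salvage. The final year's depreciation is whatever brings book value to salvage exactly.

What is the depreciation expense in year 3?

$9,912

Depreciable base = $67,665 − $7,600 = $60,065.
Year 1: DB = ⌊$67,665 × 150%/4⌋ = $25,374; SL = ⌊$60,065/4⌋ = $15,016 → take DB $25,374. Book value $42,291.
Year 2: DB = ⌊$42,291 × 150%/4⌋ = $15,859; SL = ⌊$34,691/3⌋ = $11,563 → take DB $15,859. Book value $26,432.
Year 3: DB = ⌊$26,432 × 150%/4⌋ = $9,912; SL = ⌊$18,832/2⌋ = $9,416 → take DB $9,912. Book value $16,520.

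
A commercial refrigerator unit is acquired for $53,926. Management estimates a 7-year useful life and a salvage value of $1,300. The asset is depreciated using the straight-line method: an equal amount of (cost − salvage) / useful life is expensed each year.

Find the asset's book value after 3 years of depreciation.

Depreciable base = $53,926 − $1,300 = $52,626.
Annual expense = $52,626 / 7 = $7,518.
End of year 1: book value $46,408.
End of year 2: book value $38,890.
End of year 3: book value $31,372.

$31,372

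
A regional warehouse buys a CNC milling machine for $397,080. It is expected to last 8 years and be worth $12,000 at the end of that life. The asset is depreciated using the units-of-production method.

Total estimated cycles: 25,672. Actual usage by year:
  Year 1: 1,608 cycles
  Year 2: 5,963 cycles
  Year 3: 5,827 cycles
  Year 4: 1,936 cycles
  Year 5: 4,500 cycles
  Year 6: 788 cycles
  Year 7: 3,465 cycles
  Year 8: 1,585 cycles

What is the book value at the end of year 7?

$35,775

Depreciable base = $397,080 − $12,000 = $385,080.
Rate = $385,080 / 25,672 cycles = $15 per cycle.
Year 1: 1,608 × $15 = $24,120. Book value $372,960.
Year 2: 5,963 × $15 = $89,445. Book value $283,515.
Year 3: 5,827 × $15 = $87,405. Book value $196,110.
Year 4: 1,936 × $15 = $29,040. Book value $167,070.
Year 5: 4,500 × $15 = $67,500. Book value $99,570.
Year 6: 788 × $15 = $11,820. Book value $87,750.
Year 7: 3,465 × $15 = $51,975. Book value $35,775.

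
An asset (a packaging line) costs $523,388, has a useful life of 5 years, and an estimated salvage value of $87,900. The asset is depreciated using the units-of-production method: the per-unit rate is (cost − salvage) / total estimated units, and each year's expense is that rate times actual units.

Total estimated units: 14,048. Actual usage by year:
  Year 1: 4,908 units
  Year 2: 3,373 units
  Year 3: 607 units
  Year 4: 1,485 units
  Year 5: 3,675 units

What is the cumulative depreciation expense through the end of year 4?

Depreciable base = $523,388 − $87,900 = $435,488.
Rate = $435,488 / 14,048 units = $31 per unit.
Year 1: 4,908 × $31 = $152,148. Book value $371,240.
Year 2: 3,373 × $31 = $104,563. Book value $266,677.
Year 3: 607 × $31 = $18,817. Book value $247,860.
Year 4: 1,485 × $31 = $46,035. Book value $201,825.
Accumulated through year 4 = $523,388 − $201,825 = $321,563.

$321,563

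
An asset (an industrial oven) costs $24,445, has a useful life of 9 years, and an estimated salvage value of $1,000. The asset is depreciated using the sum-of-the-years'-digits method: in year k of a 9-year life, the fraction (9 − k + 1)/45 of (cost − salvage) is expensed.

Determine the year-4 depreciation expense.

Depreciable base = $24,445 − $1,000 = $23,445.
Sum of the years' digits = 9+8+7+6+5+4+3+2+1 = 45.
Year 1: $23,445 × 9/45 = $4,689. Book value $19,756.
Year 2: $23,445 × 8/45 = $4,168. Book value $15,588.
Year 3: $23,445 × 7/45 = $3,647. Book value $11,941.
Year 4: $23,445 × 6/45 = $3,126. Book value $8,815.

$3,126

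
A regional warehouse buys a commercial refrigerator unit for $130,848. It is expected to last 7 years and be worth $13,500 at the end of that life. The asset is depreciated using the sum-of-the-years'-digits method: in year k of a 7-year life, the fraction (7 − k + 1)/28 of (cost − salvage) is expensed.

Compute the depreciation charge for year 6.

$8,382

Depreciable base = $130,848 − $13,500 = $117,348.
Sum of the years' digits = 7+6+5+4+3+2+1 = 28.
Year 1: $117,348 × 7/28 = $29,337. Book value $101,511.
Year 2: $117,348 × 6/28 = $25,146. Book value $76,365.
Year 3: $117,348 × 5/28 = $20,955. Book value $55,410.
Year 4: $117,348 × 4/28 = $16,764. Book value $38,646.
Year 5: $117,348 × 3/28 = $12,573. Book value $26,073.
Year 6: $117,348 × 2/28 = $8,382. Book value $17,691.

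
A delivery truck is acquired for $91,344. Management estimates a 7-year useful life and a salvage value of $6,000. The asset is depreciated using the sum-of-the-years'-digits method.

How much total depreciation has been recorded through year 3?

$54,864

Depreciable base = $91,344 − $6,000 = $85,344.
Sum of the years' digits = 7+6+5+4+3+2+1 = 28.
Year 1: $85,344 × 7/28 = $21,336. Book value $70,008.
Year 2: $85,344 × 6/28 = $18,288. Book value $51,720.
Year 3: $85,344 × 5/28 = $15,240. Book value $36,480.
Accumulated through year 3 = $91,344 − $36,480 = $54,864.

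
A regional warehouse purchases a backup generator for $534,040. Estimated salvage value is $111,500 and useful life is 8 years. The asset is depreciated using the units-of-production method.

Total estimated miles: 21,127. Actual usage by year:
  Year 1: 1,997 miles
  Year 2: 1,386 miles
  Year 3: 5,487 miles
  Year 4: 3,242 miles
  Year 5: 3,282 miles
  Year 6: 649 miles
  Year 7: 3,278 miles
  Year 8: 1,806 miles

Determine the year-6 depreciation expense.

Depreciable base = $534,040 − $111,500 = $422,540.
Rate = $422,540 / 21,127 miles = $20 per mile.
Year 1: 1,997 × $20 = $39,940. Book value $494,100.
Year 2: 1,386 × $20 = $27,720. Book value $466,380.
Year 3: 5,487 × $20 = $109,740. Book value $356,640.
Year 4: 3,242 × $20 = $64,840. Book value $291,800.
Year 5: 3,282 × $20 = $65,640. Book value $226,160.
Year 6: 649 × $20 = $12,980. Book value $213,180.

$12,980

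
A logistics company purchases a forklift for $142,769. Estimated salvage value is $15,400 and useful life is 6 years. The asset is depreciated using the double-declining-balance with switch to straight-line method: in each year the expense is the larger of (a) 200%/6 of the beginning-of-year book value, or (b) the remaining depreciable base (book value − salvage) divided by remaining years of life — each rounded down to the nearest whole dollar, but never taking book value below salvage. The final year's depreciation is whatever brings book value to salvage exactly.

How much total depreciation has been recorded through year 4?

Depreciable base = $142,769 − $15,400 = $127,369.
Year 1: DB = ⌊$142,769 × 200%/6⌋ = $47,589; SL = ⌊$127,369/6⌋ = $21,228 → take DB $47,589. Book value $95,180.
Year 2: DB = ⌊$95,180 × 200%/6⌋ = $31,726; SL = ⌊$79,780/5⌋ = $15,956 → take DB $31,726. Book value $63,454.
Year 3: DB = ⌊$63,454 × 200%/6⌋ = $21,151; SL = ⌊$48,054/4⌋ = $12,013 → take DB $21,151. Book value $42,303.
Year 4: DB = ⌊$42,303 × 200%/6⌋ = $14,101; SL = ⌊$26,903/3⌋ = $8,967 → take DB $14,101. Book value $28,202.
Accumulated through year 4 = $142,769 − $28,202 = $114,567.

$114,567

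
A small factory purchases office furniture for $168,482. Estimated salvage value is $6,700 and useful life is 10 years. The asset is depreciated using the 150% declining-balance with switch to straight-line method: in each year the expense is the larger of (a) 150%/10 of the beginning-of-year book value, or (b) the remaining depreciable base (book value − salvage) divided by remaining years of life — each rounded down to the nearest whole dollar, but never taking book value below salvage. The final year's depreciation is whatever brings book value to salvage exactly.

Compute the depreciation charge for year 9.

$13,542

Depreciable base = $168,482 − $6,700 = $161,782.
Year 1: DB = ⌊$168,482 × 150%/10⌋ = $25,272; SL = ⌊$161,782/10⌋ = $16,178 → take DB $25,272. Book value $143,210.
Year 2: DB = ⌊$143,210 × 150%/10⌋ = $21,481; SL = ⌊$136,510/9⌋ = $15,167 → take DB $21,481. Book value $121,729.
Year 3: DB = ⌊$121,729 × 150%/10⌋ = $18,259; SL = ⌊$115,029/8⌋ = $14,378 → take DB $18,259. Book value $103,470.
Year 4: DB = ⌊$103,470 × 150%/10⌋ = $15,520; SL = ⌊$96,770/7⌋ = $13,824 → take DB $15,520. Book value $87,950.
Year 5: DB = ⌊$87,950 × 150%/10⌋ = $13,192; SL = ⌊$81,250/6⌋ = $13,541 → take SL $13,541. Book value $74,409.
Year 6: DB = ⌊$74,409 × 150%/10⌋ = $11,161; SL = ⌊$67,709/5⌋ = $13,541 → take SL $13,541. Book value $60,868.
Year 7: DB = ⌊$60,868 × 150%/10⌋ = $9,130; SL = ⌊$54,168/4⌋ = $13,542 → take SL $13,542. Book value $47,326.
Year 8: DB = ⌊$47,326 × 150%/10⌋ = $7,098; SL = ⌊$40,626/3⌋ = $13,542 → take SL $13,542. Book value $33,784.
Year 9: DB = ⌊$33,784 × 150%/10⌋ = $5,067; SL = ⌊$27,084/2⌋ = $13,542 → take SL $13,542. Book value $20,242.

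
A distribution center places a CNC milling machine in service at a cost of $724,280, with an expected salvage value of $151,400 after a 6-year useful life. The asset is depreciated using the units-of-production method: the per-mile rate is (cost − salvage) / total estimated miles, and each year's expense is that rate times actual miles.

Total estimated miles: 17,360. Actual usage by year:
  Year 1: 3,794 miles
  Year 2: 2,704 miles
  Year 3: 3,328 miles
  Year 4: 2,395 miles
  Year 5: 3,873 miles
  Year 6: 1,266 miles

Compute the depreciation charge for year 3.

$109,824

Depreciable base = $724,280 − $151,400 = $572,880.
Rate = $572,880 / 17,360 miles = $33 per mile.
Year 1: 3,794 × $33 = $125,202. Book value $599,078.
Year 2: 2,704 × $33 = $89,232. Book value $509,846.
Year 3: 3,328 × $33 = $109,824. Book value $400,022.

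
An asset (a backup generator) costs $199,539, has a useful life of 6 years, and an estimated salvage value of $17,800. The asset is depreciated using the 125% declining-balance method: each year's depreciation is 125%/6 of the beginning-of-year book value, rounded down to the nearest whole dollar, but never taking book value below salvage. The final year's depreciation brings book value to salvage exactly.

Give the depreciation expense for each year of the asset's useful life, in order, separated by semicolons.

$41,570; $32,910; $26,053; $20,626; $16,329; $44,251

Depreciable base = $199,539 − $17,800 = $181,739.
Year 1: ⌊$199,539 × 125%/6⌋ = $41,570. Book value $157,969.
Year 2: ⌊$157,969 × 125%/6⌋ = $32,910. Book value $125,059.
Year 3: ⌊$125,059 × 125%/6⌋ = $26,053. Book value $99,006.
Year 4: ⌊$99,006 × 125%/6⌋ = $20,626. Book value $78,380.
Year 5: ⌊$78,380 × 125%/6⌋ = $16,329. Book value $62,051.
Year 6 (final): $62,051 − $17,800 = $44,251. Book value $17,800.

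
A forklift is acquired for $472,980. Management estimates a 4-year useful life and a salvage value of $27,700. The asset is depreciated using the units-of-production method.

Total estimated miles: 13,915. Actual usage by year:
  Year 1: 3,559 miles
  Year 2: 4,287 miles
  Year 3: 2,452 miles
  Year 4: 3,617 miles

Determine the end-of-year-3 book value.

Depreciable base = $472,980 − $27,700 = $445,280.
Rate = $445,280 / 13,915 miles = $32 per mile.
Year 1: 3,559 × $32 = $113,888. Book value $359,092.
Year 2: 4,287 × $32 = $137,184. Book value $221,908.
Year 3: 2,452 × $32 = $78,464. Book value $143,444.

$143,444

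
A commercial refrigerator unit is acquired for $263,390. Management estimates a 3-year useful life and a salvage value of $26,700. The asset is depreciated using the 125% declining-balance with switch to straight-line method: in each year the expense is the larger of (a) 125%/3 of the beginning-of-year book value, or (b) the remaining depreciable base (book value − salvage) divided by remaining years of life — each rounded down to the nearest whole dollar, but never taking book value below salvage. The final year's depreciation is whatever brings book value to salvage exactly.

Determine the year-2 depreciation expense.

$64,018

Depreciable base = $263,390 − $26,700 = $236,690.
Year 1: DB = ⌊$263,390 × 125%/3⌋ = $109,745; SL = ⌊$236,690/3⌋ = $78,896 → take DB $109,745. Book value $153,645.
Year 2: DB = ⌊$153,645 × 125%/3⌋ = $64,018; SL = ⌊$126,945/2⌋ = $63,472 → take DB $64,018. Book value $89,627.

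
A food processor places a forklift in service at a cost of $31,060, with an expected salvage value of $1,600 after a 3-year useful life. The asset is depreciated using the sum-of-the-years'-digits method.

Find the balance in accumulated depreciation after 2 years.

Depreciable base = $31,060 − $1,600 = $29,460.
Sum of the years' digits = 3+2+1 = 6.
Year 1: $29,460 × 3/6 = $14,730. Book value $16,330.
Year 2: $29,460 × 2/6 = $9,820. Book value $6,510.
Accumulated through year 2 = $31,060 − $6,510 = $24,550.

$24,550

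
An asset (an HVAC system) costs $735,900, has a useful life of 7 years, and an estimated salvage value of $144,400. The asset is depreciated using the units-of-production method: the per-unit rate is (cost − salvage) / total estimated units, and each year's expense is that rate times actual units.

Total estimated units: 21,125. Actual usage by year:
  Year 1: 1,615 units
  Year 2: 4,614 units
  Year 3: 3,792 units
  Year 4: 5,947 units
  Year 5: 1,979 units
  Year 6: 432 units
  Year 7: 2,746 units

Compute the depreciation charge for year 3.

$106,176

Depreciable base = $735,900 − $144,400 = $591,500.
Rate = $591,500 / 21,125 units = $28 per unit.
Year 1: 1,615 × $28 = $45,220. Book value $690,680.
Year 2: 4,614 × $28 = $129,192. Book value $561,488.
Year 3: 3,792 × $28 = $106,176. Book value $455,312.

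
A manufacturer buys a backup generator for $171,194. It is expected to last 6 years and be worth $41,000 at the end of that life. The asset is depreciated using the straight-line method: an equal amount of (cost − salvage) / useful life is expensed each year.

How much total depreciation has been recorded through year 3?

Depreciable base = $171,194 − $41,000 = $130,194.
Annual expense = $130,194 / 6 = $21,699.
End of year 1: book value $149,495.
End of year 2: book value $127,796.
End of year 3: book value $106,097.
Accumulated through year 3 = $171,194 − $106,097 = $65,097.

$65,097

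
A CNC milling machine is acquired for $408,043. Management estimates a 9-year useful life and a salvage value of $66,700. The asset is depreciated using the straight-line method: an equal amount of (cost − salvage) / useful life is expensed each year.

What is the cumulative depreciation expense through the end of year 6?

Depreciable base = $408,043 − $66,700 = $341,343.
Annual expense = $341,343 / 9 = $37,927.
End of year 1: book value $370,116.
End of year 2: book value $332,189.
End of year 3: book value $294,262.
End of year 4: book value $256,335.
End of year 5: book value $218,408.
End of year 6: book value $180,481.
Accumulated through year 6 = $408,043 − $180,481 = $227,562.

$227,562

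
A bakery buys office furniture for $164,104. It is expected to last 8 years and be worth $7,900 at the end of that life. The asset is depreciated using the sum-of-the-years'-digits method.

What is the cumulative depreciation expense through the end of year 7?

$151,865

Depreciable base = $164,104 − $7,900 = $156,204.
Sum of the years' digits = 8+7+6+5+4+3+2+1 = 36.
Year 1: $156,204 × 8/36 = $34,712. Book value $129,392.
Year 2: $156,204 × 7/36 = $30,373. Book value $99,019.
Year 3: $156,204 × 6/36 = $26,034. Book value $72,985.
Year 4: $156,204 × 5/36 = $21,695. Book value $51,290.
Year 5: $156,204 × 4/36 = $17,356. Book value $33,934.
Year 6: $156,204 × 3/36 = $13,017. Book value $20,917.
Year 7: $156,204 × 2/36 = $8,678. Book value $12,239.
Accumulated through year 7 = $164,104 − $12,239 = $151,865.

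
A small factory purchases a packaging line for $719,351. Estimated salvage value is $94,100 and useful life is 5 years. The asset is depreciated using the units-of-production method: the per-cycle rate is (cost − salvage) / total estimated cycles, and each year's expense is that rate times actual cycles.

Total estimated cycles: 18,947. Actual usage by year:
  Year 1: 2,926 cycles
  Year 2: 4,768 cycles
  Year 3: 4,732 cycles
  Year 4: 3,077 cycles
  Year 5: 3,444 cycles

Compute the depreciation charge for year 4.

Depreciable base = $719,351 − $94,100 = $625,251.
Rate = $625,251 / 18,947 cycles = $33 per cycle.
Year 1: 2,926 × $33 = $96,558. Book value $622,793.
Year 2: 4,768 × $33 = $157,344. Book value $465,449.
Year 3: 4,732 × $33 = $156,156. Book value $309,293.
Year 4: 3,077 × $33 = $101,541. Book value $207,752.

$101,541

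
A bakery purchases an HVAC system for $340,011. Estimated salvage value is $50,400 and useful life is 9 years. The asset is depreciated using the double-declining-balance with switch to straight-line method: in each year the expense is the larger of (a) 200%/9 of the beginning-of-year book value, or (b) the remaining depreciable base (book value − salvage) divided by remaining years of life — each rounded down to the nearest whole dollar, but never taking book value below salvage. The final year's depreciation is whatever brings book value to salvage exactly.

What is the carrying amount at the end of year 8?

$50,400

Depreciable base = $340,011 − $50,400 = $289,611.
Year 1: DB = ⌊$340,011 × 200%/9⌋ = $75,558; SL = ⌊$289,611/9⌋ = $32,179 → take DB $75,558. Book value $264,453.
Year 2: DB = ⌊$264,453 × 200%/9⌋ = $58,767; SL = ⌊$214,053/8⌋ = $26,756 → take DB $58,767. Book value $205,686.
Year 3: DB = ⌊$205,686 × 200%/9⌋ = $45,708; SL = ⌊$155,286/7⌋ = $22,183 → take DB $45,708. Book value $159,978.
Year 4: DB = ⌊$159,978 × 200%/9⌋ = $35,550; SL = ⌊$109,578/6⌋ = $18,263 → take DB $35,550. Book value $124,428.
Year 5: DB = ⌊$124,428 × 200%/9⌋ = $27,650; SL = ⌊$74,028/5⌋ = $14,805 → take DB $27,650. Book value $96,778.
Year 6: DB = ⌊$96,778 × 200%/9⌋ = $21,506; SL = ⌊$46,378/4⌋ = $11,594 → take DB $21,506. Book value $75,272.
Year 7: DB = ⌊$75,272 × 200%/9⌋ = $16,727; SL = ⌊$24,872/3⌋ = $8,290 → take DB $16,727. Book value $58,545.
Year 8: DB = ⌊$58,545 × 200%/9⌋ = $13,010; SL = ⌊$8,145/2⌋ = $4,072 → take DB $13,010, capped at $8,145. Book value $50,400.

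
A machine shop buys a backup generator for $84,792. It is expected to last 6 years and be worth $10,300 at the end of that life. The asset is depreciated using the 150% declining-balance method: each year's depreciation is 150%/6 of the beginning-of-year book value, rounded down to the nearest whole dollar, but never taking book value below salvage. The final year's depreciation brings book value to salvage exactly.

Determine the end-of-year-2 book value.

$47,696

Depreciable base = $84,792 − $10,300 = $74,492.
Year 1: ⌊$84,792 × 150%/6⌋ = $21,198. Book value $63,594.
Year 2: ⌊$63,594 × 150%/6⌋ = $15,898. Book value $47,696.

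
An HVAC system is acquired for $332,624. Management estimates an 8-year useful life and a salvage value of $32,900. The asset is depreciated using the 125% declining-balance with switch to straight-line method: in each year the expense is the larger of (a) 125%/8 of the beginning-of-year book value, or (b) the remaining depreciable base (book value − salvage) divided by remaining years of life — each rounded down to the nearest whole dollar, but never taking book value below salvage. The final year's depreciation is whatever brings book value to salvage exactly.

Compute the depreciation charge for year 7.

$33,380

Depreciable base = $332,624 − $32,900 = $299,724.
Year 1: DB = ⌊$332,624 × 125%/8⌋ = $51,972; SL = ⌊$299,724/8⌋ = $37,465 → take DB $51,972. Book value $280,652.
Year 2: DB = ⌊$280,652 × 125%/8⌋ = $43,851; SL = ⌊$247,752/7⌋ = $35,393 → take DB $43,851. Book value $236,801.
Year 3: DB = ⌊$236,801 × 125%/8⌋ = $37,000; SL = ⌊$203,901/6⌋ = $33,983 → take DB $37,000. Book value $199,801.
Year 4: DB = ⌊$199,801 × 125%/8⌋ = $31,218; SL = ⌊$166,901/5⌋ = $33,380 → take SL $33,380. Book value $166,421.
Year 5: DB = ⌊$166,421 × 125%/8⌋ = $26,003; SL = ⌊$133,521/4⌋ = $33,380 → take SL $33,380. Book value $133,041.
Year 6: DB = ⌊$133,041 × 125%/8⌋ = $20,787; SL = ⌊$100,141/3⌋ = $33,380 → take SL $33,380. Book value $99,661.
Year 7: DB = ⌊$99,661 × 125%/8⌋ = $15,572; SL = ⌊$66,761/2⌋ = $33,380 → take SL $33,380. Book value $66,281.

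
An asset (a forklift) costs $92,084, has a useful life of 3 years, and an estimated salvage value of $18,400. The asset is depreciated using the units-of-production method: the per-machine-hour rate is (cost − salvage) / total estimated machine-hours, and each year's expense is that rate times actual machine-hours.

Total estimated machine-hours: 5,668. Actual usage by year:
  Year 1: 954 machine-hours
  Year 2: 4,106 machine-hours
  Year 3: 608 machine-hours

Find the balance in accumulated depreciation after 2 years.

Depreciable base = $92,084 − $18,400 = $73,684.
Rate = $73,684 / 5,668 machine-hours = $13 per machine-hour.
Year 1: 954 × $13 = $12,402. Book value $79,682.
Year 2: 4,106 × $13 = $53,378. Book value $26,304.
Accumulated through year 2 = $92,084 − $26,304 = $65,780.

$65,780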